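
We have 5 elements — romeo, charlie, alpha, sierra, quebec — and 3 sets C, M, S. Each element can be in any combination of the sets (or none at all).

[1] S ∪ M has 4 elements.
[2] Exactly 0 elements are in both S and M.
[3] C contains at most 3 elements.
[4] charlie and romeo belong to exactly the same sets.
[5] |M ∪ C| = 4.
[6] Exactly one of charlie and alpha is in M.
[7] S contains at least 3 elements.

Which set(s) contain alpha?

alpha: M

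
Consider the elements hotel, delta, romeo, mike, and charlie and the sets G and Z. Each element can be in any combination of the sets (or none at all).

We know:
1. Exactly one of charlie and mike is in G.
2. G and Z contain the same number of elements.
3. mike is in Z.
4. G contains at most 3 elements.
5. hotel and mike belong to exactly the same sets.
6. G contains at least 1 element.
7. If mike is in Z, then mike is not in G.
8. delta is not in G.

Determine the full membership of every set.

G = {charlie, romeo}; Z = {hotel, mike}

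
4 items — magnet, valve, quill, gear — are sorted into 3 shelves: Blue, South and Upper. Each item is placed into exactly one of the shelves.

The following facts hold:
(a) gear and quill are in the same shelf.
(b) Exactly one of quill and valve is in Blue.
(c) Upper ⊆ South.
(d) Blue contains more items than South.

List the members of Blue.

Blue = {gear, magnet, quill}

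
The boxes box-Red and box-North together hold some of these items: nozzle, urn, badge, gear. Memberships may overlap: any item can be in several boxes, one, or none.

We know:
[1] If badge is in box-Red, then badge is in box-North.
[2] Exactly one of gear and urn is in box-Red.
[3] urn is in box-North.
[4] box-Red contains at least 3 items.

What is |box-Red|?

3

From (3): urn ∈ box-North.
Suppose nozzle ∉ box-Red: no assignment then satisfies all the clues, so nozzle ∈ box-Red.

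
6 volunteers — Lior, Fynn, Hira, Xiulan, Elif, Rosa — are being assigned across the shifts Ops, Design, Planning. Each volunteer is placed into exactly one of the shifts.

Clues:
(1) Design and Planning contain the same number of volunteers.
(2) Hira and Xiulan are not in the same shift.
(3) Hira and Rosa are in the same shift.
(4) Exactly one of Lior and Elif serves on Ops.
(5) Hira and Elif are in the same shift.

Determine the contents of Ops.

Ops = {Elif, Fynn, Hira, Rosa}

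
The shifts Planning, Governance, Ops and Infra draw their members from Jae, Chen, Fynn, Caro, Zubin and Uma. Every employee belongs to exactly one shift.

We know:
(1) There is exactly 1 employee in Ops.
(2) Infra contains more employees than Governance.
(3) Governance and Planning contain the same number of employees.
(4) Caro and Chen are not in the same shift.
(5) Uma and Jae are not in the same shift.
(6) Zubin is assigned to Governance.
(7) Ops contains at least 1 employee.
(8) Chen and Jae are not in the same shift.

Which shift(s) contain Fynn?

Fynn: Infra

From (6): Zubin ∈ Governance.
Suppose Fynn ∈ Planning: no assignment then satisfies all the clues, so Fynn ∉ Planning.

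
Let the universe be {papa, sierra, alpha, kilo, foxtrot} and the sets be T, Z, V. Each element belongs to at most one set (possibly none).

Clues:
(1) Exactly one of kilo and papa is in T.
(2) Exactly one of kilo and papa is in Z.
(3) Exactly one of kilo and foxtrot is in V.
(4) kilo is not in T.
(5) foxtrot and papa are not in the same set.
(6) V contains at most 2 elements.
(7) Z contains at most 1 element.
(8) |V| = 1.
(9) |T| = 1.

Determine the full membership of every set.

T = {papa}; Z = {kilo}; V = {foxtrot}

From (4): kilo ∉ T.
(1) (exactly one): papa ∈ T.
(2) (exactly one): kilo ∈ Z.
(3) (exactly one): foxtrot ∈ V.
(7): Z already has 1, so the rest are out.
(8): V already has 1, so the rest are out.
(9): T already has 1, so the rest are out.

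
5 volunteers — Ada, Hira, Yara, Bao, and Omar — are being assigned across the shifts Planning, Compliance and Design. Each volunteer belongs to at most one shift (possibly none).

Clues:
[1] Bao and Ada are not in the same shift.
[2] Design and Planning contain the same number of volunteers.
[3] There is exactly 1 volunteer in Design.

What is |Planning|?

1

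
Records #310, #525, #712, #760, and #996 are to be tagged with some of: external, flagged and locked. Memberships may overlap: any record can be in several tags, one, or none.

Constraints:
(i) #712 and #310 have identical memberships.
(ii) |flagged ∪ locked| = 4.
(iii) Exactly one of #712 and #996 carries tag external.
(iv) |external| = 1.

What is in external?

external = {#996}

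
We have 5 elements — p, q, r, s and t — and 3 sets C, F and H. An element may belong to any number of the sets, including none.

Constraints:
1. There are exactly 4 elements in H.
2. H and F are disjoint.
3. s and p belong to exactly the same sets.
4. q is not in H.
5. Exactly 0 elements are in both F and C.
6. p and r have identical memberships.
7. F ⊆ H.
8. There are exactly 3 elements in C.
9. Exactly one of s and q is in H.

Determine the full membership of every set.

C = {p, r, s}; F = {}; H = {p, r, s, t}

From (4): q ∉ H.
(1): only 4 candidates remain for H, so all are in.
(2) (disjoint): p ∉ F.
(2) (disjoint): r ∉ F.
(2) (disjoint): s ∉ F.
(2) (disjoint): t ∉ F.
(7) contrapositive: q ∉ F.
Suppose p ∉ C: no assignment then satisfies all the clues, so p ∈ C.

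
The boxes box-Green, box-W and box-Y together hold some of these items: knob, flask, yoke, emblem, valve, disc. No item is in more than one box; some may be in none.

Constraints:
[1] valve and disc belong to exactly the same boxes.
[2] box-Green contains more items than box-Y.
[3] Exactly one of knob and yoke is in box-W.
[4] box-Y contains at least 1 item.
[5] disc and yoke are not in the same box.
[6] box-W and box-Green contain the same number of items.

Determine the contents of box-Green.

box-Green = {disc, valve}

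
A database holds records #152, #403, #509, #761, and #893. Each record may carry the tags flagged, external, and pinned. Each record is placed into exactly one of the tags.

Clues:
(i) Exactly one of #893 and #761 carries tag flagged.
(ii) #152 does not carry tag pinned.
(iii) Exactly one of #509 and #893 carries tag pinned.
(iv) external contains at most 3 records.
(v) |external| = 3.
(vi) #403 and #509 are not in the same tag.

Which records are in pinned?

pinned = {#509}

From (ii): #152 ∉ pinned.
Suppose #403 ∈ pinned: no assignment then satisfies all the clues, so #403 ∉ pinned.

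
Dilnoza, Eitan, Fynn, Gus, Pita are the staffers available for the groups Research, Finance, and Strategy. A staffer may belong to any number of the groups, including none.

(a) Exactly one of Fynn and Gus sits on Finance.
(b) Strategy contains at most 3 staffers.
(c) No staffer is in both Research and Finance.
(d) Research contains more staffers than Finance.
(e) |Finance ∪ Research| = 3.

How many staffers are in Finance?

1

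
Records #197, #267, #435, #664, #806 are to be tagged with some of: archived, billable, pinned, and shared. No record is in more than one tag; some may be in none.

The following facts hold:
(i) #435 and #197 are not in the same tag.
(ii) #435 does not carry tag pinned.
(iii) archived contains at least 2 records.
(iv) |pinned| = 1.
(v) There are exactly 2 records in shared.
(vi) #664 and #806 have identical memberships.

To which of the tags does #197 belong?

#197: pinned

From (ii): #435 ∉ pinned.
Suppose #197 ∈ archived: no assignment then satisfies all the clues, so #197 ∉ archived.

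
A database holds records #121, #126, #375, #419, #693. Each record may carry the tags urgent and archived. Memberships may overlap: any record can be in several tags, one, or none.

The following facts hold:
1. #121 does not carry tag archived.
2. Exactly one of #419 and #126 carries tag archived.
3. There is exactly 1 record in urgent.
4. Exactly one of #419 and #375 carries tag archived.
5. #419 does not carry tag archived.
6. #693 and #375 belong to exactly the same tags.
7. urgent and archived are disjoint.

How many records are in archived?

3

From (1): #121 ∉ archived.
From (5): #419 ∉ archived.
(2) (exactly one): #126 ∈ archived.
(4) (exactly one): #375 ∈ archived.
(6): #693 matches #375: #693 ∈ archived.
(7) (disjoint): #126 ∉ urgent.
(7) (disjoint): #375 ∉ urgent.
(7) (disjoint): #693 ∉ urgent.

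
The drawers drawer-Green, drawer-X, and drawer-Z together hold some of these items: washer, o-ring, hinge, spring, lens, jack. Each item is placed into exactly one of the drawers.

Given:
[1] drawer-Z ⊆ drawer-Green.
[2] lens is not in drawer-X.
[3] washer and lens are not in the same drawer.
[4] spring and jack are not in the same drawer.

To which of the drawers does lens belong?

lens: drawer-Green

From (2): lens ∉ drawer-X.
Suppose lens ∉ drawer-Green: no assignment then satisfies all the clues, so lens ∈ drawer-Green.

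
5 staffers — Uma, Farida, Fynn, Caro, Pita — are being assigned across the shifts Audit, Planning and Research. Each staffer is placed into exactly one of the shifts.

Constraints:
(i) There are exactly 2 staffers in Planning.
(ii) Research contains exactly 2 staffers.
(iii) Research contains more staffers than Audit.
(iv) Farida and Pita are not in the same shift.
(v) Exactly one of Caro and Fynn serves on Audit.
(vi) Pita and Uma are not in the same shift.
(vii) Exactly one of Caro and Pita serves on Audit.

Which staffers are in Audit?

Audit = {Caro}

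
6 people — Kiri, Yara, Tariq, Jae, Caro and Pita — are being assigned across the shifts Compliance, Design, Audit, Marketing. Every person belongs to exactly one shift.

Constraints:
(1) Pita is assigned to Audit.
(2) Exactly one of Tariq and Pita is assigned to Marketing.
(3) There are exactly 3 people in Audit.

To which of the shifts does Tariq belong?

From (1): Pita ∈ Audit.
(2) (exactly one): Tariq ∈ Marketing.

Tariq: Marketing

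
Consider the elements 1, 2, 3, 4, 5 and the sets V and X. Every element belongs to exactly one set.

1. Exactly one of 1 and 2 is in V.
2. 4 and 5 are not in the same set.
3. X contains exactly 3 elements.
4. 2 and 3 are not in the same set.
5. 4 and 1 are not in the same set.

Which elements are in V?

V = {2, 4}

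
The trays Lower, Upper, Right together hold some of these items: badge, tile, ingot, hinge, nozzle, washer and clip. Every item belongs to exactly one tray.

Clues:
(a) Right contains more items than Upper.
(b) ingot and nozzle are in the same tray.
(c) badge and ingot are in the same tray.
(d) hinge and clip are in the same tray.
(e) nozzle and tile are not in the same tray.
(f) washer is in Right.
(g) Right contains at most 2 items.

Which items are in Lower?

Lower = {badge, clip, hinge, ingot, nozzle}

From (f): washer ∈ Right.
Suppose badge ∉ Lower: no assignment then satisfies all the clues, so badge ∈ Lower.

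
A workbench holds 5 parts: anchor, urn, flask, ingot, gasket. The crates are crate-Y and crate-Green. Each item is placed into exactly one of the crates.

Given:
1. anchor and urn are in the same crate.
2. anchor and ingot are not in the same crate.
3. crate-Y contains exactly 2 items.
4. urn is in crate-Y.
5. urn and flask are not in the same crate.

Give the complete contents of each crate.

From (4): urn ∈ crate-Y.
(1): anchor matches urn: anchor ∈ crate-Y.
(2): ingot ∉ crate-Y.
(3): crate-Y already has 2, so the rest are out.
Only one crate left: flask ∈ crate-Green.
Only one crate left: ingot ∈ crate-Green.
Only one crate left: gasket ∈ crate-Green.

crate-Y = {anchor, urn}; crate-Green = {flask, gasket, ingot}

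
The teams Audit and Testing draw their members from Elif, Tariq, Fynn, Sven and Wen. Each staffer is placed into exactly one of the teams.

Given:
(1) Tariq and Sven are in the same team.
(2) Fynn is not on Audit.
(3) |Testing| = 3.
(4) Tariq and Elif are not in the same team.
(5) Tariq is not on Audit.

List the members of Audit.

Audit = {Elif, Wen}

From (2): Fynn ∉ Audit.
From (5): Tariq ∉ Audit.
(1): Sven matches Tariq: Sven ∉ Audit.
Only one team left: Tariq ∈ Testing.
Only one team left: Fynn ∈ Testing.
Only one team left: Sven ∈ Testing.
(3): Testing already has 3, so the rest are out.
Only one team left: Elif ∈ Audit.
Only one team left: Wen ∈ Audit.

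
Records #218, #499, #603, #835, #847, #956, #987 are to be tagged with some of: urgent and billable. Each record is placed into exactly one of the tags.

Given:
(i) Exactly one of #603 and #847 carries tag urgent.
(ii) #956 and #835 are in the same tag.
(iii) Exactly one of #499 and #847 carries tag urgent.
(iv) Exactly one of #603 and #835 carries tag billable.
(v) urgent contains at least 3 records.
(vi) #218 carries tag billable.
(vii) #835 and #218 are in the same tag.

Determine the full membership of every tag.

urgent = {#499, #603, #987}; billable = {#218, #835, #847, #956}

From (vi): #218 ∈ billable.
(vii): #835 matches #218: #835 ∉ urgent.
(vii): #835 matches #218: #835 ∈ billable.
(ii): #956 matches #835: #956 ∉ urgent.
(ii): #956 matches #835: #956 ∈ billable.
(iv) (exactly one): #603 ∉ billable.
Only one tag left: #603 ∈ urgent.
(i) (exactly one): #847 ∉ urgent.
(iii) (exactly one): #499 ∈ urgent.
(v): only 3 candidates remain for urgent, so all are in.
Only one tag left: #847 ∈ billable.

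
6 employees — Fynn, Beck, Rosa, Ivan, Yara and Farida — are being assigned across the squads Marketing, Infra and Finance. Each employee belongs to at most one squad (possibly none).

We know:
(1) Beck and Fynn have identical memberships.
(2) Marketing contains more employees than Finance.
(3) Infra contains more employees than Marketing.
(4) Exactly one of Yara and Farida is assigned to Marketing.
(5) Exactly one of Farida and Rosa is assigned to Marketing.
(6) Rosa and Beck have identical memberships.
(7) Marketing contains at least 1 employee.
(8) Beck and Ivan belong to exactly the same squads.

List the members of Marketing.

Marketing = {Farida}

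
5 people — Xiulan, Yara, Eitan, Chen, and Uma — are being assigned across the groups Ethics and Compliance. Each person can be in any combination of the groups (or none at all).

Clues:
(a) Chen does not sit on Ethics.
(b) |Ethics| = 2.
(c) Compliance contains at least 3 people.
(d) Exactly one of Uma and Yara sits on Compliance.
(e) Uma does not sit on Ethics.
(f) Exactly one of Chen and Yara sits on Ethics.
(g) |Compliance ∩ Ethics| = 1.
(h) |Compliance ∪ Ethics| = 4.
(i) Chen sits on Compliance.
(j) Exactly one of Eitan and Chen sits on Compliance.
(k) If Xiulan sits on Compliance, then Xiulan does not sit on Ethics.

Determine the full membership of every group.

From (a): Chen ∉ Ethics.
From (e): Uma ∉ Ethics.
From (i): Chen ∈ Compliance.
(f) (exactly one): Yara ∈ Ethics.
(j) (exactly one): Eitan ∉ Compliance.
Suppose Xiulan ∈ Ethics: no assignment then satisfies all the clues, so Xiulan ∉ Ethics.

Ethics = {Eitan, Yara}; Compliance = {Chen, Xiulan, Yara}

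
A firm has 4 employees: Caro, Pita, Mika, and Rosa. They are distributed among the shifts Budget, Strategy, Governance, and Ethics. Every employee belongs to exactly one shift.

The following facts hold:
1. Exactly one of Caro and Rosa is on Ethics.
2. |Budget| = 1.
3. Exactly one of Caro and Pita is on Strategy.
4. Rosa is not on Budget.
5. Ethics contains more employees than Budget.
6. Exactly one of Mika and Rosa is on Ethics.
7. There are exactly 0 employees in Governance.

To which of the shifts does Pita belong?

Pita: Ethics

From (4): Rosa ∉ Budget.
(7): Governance already has 0, so the rest are out.
Suppose Pita ∈ Budget: no assignment then satisfies all the clues, so Pita ∉ Budget.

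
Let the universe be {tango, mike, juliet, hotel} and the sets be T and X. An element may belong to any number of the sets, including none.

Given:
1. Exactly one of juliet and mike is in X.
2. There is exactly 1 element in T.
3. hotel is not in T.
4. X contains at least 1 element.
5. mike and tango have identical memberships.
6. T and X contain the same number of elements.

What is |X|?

1

From (3): hotel ∉ T.
Suppose tango ∈ T: no assignment then satisfies all the clues, so tango ∉ T.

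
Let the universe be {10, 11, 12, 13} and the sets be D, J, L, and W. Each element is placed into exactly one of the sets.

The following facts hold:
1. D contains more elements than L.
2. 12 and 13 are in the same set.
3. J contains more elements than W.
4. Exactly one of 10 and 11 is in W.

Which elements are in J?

J = {12, 13}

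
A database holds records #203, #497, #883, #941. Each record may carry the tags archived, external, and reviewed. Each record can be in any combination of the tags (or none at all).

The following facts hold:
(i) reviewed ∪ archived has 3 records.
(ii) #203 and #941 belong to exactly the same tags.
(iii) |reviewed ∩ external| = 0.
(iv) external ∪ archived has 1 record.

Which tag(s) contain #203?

#203: reviewed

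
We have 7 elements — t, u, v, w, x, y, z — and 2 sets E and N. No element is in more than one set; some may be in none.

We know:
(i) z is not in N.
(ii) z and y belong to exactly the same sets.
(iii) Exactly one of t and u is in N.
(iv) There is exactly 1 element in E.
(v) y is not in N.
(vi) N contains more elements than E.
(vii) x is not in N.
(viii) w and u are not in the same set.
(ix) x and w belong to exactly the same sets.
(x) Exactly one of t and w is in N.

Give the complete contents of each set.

E = {u}; N = {t, v}

From (i): z ∉ N.
From (v): y ∉ N.
From (vii): x ∉ N.
(ix): w matches x: w ∉ N.
(x) (exactly one): t ∈ N.
(iii) (exactly one): u ∉ N.
Suppose u ∉ E: no assignment then satisfies all the clues, so u ∈ E.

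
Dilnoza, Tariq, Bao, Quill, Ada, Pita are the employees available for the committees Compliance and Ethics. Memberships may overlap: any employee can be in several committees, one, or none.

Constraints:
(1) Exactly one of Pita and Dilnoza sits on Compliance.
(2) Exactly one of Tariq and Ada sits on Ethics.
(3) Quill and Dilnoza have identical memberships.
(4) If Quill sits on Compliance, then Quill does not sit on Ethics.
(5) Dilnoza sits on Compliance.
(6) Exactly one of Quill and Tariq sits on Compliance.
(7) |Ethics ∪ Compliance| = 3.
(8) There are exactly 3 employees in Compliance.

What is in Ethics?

From (5): Dilnoza ∈ Compliance.
(1) (exactly one): Pita ∉ Compliance.
(3): Quill matches Dilnoza: Quill ∈ Compliance.
(4): Quill ∉ Ethics.
(6) (exactly one): Tariq ∉ Compliance.
(3): Dilnoza matches Quill: Dilnoza ∉ Ethics.
Suppose Tariq ∈ Ethics: no assignment then satisfies all the clues, so Tariq ∉ Ethics.

Ethics = {Ada}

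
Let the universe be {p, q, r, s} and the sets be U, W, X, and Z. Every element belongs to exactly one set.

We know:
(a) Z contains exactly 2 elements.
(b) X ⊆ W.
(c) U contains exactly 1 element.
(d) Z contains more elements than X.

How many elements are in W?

1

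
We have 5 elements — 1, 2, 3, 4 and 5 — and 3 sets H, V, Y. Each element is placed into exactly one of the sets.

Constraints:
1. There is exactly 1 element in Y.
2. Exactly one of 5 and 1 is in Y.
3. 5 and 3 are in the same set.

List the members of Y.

Y = {1}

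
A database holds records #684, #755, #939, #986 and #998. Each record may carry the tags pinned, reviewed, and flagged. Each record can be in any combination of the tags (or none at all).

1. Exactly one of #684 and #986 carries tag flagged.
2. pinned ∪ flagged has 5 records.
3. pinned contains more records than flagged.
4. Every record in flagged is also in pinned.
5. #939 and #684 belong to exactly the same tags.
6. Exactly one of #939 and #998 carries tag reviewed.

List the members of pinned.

pinned = {#684, #755, #939, #986, #998}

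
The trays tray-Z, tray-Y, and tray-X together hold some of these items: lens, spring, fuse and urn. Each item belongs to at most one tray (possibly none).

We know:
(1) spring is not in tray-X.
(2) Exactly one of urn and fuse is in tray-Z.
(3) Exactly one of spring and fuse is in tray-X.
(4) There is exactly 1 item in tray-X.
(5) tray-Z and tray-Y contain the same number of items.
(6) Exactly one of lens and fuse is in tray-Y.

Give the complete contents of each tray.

tray-Z = {urn}; tray-Y = {lens}; tray-X = {fuse}

From (1): spring ∉ tray-X.
(3) (exactly one): fuse ∈ tray-X.
(4): tray-X already has 1, so the rest are out.
(6) (exactly one): lens ∈ tray-Y.
(2) (exactly one): urn ∈ tray-Z.
Suppose spring ∈ tray-Z: no assignment then satisfies all the clues, so spring ∉ tray-Z.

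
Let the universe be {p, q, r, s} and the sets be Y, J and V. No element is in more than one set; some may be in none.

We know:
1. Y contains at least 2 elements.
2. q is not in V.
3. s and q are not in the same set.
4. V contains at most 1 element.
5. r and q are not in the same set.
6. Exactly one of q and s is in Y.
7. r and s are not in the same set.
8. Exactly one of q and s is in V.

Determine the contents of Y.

From (2): q ∉ V.
(8) (exactly one): s ∈ V.
(4): V already has 1, so the rest are out.
(6) (exactly one): q ∈ Y.
(5): r ∉ Y.
(1): only 2 candidates remain for Y, so all are in.

Y = {p, q}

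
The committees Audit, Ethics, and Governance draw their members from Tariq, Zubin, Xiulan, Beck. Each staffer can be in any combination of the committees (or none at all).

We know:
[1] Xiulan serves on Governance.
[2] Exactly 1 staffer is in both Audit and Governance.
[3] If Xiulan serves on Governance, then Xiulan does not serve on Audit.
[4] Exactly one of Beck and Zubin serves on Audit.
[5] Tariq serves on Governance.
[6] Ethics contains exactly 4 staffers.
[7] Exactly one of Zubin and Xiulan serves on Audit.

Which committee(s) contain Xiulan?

From (1): Xiulan ∈ Governance.
From (5): Tariq ∈ Governance.
(3): Xiulan ∉ Audit.
(6): only 4 candidates remain for Ethics, so all are in.
(7) (exactly one): Zubin ∈ Audit.
(4) (exactly one): Beck ∉ Audit.

Xiulan: Ethics, Governance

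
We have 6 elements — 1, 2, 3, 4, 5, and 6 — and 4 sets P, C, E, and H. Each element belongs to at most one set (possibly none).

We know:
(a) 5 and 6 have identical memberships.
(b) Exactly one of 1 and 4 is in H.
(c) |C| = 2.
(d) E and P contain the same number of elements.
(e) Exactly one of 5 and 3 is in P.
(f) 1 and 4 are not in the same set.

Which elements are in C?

C = {5, 6}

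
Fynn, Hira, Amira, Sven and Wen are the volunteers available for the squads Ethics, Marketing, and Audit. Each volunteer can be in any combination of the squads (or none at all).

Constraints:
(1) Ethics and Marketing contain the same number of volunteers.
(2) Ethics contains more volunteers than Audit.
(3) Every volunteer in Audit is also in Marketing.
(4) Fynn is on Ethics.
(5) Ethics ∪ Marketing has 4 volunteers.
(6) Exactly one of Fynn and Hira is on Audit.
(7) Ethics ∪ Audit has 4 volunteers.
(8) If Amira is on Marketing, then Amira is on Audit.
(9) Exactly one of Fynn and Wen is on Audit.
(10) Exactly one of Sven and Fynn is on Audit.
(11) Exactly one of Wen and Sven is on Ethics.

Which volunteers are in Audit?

Audit = {Amira, Fynn}

From (4): Fynn ∈ Ethics.
Suppose Fynn ∉ Audit: no assignment then satisfies all the clues, so Fynn ∈ Audit.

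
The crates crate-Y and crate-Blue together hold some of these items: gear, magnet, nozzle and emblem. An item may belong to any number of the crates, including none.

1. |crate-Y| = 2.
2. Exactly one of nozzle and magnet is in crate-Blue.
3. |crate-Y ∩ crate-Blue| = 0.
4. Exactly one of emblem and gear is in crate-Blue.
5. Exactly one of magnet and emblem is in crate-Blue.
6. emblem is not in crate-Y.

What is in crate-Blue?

crate-Blue = {emblem, nozzle}

From (6): emblem ∉ crate-Y.
Suppose gear ∈ crate-Blue: no assignment then satisfies all the clues, so gear ∉ crate-Blue.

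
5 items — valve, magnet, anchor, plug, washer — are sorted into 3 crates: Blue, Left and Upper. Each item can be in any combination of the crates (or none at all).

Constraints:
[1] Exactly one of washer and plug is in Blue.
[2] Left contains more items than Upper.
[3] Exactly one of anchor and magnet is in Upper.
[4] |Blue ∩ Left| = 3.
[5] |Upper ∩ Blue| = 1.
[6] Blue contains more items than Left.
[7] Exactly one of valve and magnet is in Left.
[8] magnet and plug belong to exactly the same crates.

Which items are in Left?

Left = {anchor, magnet, plug}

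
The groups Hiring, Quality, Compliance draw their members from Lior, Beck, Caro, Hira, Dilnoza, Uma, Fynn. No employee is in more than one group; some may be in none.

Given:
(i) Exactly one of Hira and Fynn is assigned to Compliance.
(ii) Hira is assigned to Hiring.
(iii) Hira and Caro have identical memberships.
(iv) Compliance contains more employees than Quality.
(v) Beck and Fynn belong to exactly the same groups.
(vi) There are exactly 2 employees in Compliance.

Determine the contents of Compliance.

From (ii): Hira ∈ Hiring.
(i) (exactly one): Fynn ∈ Compliance.
(iii): Caro matches Hira: Caro ∈ Hiring.
(v): Beck matches Fynn: Beck ∉ Hiring.
(v): Beck matches Fynn: Beck ∉ Quality.
(v): Beck matches Fynn: Beck ∈ Compliance.
(vi): Compliance already has 2, so the rest are out.

Compliance = {Beck, Fynn}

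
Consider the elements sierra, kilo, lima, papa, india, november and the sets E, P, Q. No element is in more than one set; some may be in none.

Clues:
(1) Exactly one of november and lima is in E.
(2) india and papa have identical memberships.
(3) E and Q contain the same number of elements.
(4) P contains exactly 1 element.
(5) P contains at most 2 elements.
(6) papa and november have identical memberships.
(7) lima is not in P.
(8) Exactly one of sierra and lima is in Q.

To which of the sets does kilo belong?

From (7): lima ∉ P.
Suppose kilo ∈ E: no assignment then satisfies all the clues, so kilo ∉ E.

kilo: P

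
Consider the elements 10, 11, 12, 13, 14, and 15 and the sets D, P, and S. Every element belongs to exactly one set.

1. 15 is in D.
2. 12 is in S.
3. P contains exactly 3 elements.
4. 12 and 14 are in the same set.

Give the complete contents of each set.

D = {15}; P = {10, 11, 13}; S = {12, 14}

From (1): 15 ∈ D.
From (2): 12 ∈ S.
(4): 14 matches 12: 14 ∉ D.
(4): 14 matches 12: 14 ∉ P.
(4): 14 matches 12: 14 ∈ S.
(3): only 3 candidates remain for P, so all are in.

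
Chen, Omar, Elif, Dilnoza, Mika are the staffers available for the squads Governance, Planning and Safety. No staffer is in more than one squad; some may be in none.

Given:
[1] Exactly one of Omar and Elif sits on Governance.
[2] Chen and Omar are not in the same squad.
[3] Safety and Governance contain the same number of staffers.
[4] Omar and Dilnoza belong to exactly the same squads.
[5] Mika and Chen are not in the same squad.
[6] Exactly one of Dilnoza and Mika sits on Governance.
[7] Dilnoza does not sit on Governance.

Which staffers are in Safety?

Safety = {Dilnoza, Omar}

From (7): Dilnoza ∉ Governance.
(4): Omar matches Dilnoza: Omar ∉ Governance.
(6) (exactly one): Mika ∈ Governance.
(1) (exactly one): Elif ∈ Governance.
(5): Chen ∉ Governance.
Suppose Chen ∈ Safety: no assignment then satisfies all the clues, so Chen ∉ Safety.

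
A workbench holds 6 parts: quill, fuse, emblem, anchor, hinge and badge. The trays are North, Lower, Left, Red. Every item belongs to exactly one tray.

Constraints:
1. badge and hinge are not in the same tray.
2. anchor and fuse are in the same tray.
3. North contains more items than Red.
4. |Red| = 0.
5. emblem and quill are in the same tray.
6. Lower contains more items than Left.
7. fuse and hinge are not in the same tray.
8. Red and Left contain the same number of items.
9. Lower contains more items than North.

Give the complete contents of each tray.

(4): Red already has 0, so the rest are out.
Suppose quill ∈ North: no assignment then satisfies all the clues, so quill ∉ North.

North = {hinge}; Lower = {anchor, badge, emblem, fuse, quill}; Left = {}; Red = {}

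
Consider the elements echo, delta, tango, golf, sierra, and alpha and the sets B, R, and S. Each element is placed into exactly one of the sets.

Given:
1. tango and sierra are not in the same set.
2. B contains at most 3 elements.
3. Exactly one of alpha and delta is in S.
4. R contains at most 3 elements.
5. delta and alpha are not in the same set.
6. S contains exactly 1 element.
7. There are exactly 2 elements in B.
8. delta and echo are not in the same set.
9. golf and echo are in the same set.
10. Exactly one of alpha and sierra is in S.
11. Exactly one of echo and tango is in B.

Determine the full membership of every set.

B = {delta, tango}; R = {echo, golf, sierra}; S = {alpha}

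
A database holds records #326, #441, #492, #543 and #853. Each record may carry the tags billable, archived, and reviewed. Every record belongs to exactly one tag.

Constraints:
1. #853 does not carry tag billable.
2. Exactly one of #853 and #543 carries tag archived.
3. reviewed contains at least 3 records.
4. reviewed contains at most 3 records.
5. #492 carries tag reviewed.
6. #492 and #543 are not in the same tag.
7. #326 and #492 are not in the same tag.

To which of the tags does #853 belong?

#853: reviewed

From (1): #853 ∉ billable.
From (5): #492 ∈ reviewed.
(6): #543 ∉ reviewed.
(7): #326 ∉ reviewed.
(3): only 3 candidates remain for reviewed, so all are in.
(2) (exactly one): #543 ∈ archived.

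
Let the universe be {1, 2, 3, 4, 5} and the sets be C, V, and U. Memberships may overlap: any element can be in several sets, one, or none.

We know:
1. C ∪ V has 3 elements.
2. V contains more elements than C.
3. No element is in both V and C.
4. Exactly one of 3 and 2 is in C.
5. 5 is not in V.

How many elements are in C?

1

From (5): 5 ∉ V.
Suppose 1 ∈ C: no assignment then satisfies all the clues, so 1 ∉ C.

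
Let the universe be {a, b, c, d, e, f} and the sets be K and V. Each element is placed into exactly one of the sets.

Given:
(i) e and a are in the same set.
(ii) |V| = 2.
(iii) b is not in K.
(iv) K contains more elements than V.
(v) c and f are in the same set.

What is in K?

K = {a, c, e, f}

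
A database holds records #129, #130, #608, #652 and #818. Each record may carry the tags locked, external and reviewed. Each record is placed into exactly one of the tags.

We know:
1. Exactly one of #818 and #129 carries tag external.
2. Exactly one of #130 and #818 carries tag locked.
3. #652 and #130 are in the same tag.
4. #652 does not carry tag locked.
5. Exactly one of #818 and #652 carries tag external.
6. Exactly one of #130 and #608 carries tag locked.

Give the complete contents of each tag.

From (4): #652 ∉ locked.
(3): #130 matches #652: #130 ∉ locked.
(6) (exactly one): #608 ∈ locked.
(2) (exactly one): #818 ∈ locked.
(5) (exactly one): #652 ∈ external.
(1) (exactly one): #129 ∈ external.
(3): #130 matches #652: #130 ∈ external.

locked = {#608, #818}; external = {#129, #130, #652}; reviewed = {}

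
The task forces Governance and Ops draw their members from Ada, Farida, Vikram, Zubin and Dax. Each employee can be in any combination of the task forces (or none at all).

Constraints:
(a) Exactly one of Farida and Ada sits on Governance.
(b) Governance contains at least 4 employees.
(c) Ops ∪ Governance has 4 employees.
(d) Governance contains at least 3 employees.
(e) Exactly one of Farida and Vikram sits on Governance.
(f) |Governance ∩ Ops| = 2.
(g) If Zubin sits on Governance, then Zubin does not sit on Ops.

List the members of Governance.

Governance = {Ada, Dax, Vikram, Zubin}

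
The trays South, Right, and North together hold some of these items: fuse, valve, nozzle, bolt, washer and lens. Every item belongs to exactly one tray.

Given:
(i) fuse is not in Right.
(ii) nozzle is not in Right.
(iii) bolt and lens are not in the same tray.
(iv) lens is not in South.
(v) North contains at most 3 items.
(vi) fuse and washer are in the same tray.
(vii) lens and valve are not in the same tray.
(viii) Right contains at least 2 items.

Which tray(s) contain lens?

lens: North

From (i): fuse ∉ Right.
From (ii): nozzle ∉ Right.
From (iv): lens ∉ South.
(vi): washer matches fuse: washer ∉ Right.
Suppose lens ∈ Right: no assignment then satisfies all the clues, so lens ∉ Right.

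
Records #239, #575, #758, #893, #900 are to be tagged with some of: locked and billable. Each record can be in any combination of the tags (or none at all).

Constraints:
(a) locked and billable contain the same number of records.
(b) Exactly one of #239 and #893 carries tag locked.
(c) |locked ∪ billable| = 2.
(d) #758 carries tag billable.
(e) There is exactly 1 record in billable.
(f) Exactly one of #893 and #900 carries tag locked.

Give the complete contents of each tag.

locked = {#893}; billable = {#758}

From (d): #758 ∈ billable.
(e): billable already has 1, so the rest are out.
Suppose #239 ∈ locked: no assignment then satisfies all the clues, so #239 ∉ locked.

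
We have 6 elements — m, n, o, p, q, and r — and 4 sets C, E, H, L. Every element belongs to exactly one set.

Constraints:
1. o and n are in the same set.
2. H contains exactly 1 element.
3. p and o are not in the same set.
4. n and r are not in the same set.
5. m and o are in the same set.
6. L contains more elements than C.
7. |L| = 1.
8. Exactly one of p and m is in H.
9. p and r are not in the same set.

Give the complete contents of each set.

C = {}; E = {m, n, o, q}; H = {p}; L = {r}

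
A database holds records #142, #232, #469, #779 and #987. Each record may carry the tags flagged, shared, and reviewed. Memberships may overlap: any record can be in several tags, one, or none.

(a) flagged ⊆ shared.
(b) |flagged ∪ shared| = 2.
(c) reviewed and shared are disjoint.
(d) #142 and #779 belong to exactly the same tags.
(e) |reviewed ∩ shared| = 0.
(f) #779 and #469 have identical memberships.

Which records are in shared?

shared = {#232, #987}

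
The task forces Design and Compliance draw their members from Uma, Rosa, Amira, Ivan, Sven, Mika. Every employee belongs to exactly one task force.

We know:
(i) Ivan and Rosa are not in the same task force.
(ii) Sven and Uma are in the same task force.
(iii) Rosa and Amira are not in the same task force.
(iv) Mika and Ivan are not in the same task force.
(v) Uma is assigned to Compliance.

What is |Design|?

2

From (v): Uma ∈ Compliance.
(ii): Sven matches Uma: Sven ∉ Design.
(ii): Sven matches Uma: Sven ∈ Compliance.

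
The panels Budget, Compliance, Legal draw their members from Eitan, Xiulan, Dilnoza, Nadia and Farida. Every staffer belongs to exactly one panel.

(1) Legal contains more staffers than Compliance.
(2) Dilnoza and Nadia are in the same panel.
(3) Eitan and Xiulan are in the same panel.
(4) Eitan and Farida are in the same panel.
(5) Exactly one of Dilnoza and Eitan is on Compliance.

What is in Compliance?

Compliance = {Dilnoza, Nadia}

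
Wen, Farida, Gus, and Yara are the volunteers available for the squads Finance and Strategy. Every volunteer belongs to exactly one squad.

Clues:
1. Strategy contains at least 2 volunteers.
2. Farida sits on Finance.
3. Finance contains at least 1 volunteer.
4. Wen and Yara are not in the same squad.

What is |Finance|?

2

From (2): Farida ∈ Finance.
Suppose Gus ∈ Finance: no assignment then satisfies all the clues, so Gus ∉ Finance.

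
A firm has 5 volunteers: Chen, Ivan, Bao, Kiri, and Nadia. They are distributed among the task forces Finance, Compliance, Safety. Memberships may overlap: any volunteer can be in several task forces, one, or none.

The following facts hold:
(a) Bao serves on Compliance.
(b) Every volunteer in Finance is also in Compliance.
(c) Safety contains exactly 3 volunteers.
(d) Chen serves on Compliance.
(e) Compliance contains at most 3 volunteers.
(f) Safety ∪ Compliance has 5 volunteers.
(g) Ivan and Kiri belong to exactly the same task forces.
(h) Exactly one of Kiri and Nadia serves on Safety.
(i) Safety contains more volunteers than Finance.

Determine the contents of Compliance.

Compliance = {Bao, Chen, Nadia}

From (a): Bao ∈ Compliance.
From (d): Chen ∈ Compliance.
Suppose Ivan ∈ Compliance: no assignment then satisfies all the clues, so Ivan ∉ Compliance.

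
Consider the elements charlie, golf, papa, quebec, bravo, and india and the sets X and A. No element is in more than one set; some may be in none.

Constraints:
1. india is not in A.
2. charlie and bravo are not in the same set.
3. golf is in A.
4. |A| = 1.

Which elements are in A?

From (1): india ∉ A.
From (3): golf ∈ A.
(4): A already has 1, so the rest are out.

A = {golf}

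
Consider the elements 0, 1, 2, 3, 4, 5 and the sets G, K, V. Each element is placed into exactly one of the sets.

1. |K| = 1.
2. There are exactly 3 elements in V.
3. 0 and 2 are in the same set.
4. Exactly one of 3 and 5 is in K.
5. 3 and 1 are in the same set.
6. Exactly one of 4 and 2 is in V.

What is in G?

G = {0, 2}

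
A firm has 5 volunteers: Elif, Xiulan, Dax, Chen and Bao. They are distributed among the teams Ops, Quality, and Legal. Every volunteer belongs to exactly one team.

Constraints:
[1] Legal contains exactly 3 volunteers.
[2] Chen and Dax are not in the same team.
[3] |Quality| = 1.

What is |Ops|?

1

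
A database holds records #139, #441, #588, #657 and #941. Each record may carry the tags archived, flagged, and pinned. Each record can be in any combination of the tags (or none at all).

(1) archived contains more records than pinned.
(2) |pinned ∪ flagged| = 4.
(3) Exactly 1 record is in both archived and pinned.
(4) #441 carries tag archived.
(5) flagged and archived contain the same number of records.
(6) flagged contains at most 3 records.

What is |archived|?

3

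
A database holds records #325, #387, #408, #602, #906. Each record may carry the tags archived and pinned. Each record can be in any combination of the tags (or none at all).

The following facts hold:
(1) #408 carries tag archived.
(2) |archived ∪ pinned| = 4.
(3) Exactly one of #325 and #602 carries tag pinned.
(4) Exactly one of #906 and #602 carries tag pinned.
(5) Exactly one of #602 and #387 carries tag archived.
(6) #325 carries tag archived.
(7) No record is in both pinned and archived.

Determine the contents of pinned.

From (1): #408 ∈ archived.
From (6): #325 ∈ archived.
(7) (disjoint): #325 ∉ pinned.
(7) (disjoint): #408 ∉ pinned.
(3) (exactly one): #602 ∈ pinned.
(4) (exactly one): #906 ∉ pinned.
(7) (disjoint): #602 ∉ archived.
(5) (exactly one): #387 ∈ archived.
(7) (disjoint): #387 ∉ pinned.

pinned = {#602}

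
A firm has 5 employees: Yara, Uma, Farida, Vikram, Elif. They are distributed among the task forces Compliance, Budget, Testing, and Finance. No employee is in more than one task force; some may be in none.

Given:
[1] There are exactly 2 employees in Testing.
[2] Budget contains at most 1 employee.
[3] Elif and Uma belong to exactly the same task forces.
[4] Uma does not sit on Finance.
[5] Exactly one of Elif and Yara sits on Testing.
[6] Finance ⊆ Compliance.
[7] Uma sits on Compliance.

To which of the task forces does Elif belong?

From (4): Uma ∉ Finance.
From (7): Uma ∈ Compliance.
(3): Elif matches Uma: Elif ∈ Compliance.
(5) (exactly one): Yara ∈ Testing.

Elif: Compliance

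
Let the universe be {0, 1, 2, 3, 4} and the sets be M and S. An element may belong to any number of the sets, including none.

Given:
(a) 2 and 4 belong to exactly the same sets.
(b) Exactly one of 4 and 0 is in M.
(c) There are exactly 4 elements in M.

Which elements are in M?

M = {1, 2, 3, 4}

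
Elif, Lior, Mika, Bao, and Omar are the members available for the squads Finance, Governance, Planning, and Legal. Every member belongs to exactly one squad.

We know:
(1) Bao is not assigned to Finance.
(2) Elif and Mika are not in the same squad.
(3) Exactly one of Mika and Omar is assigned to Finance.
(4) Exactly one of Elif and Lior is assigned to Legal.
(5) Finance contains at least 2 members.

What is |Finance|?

2

From (1): Bao ∉ Finance.
Suppose Elif ∈ Governance: no assignment then satisfies all the clues, so Elif ∉ Governance.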